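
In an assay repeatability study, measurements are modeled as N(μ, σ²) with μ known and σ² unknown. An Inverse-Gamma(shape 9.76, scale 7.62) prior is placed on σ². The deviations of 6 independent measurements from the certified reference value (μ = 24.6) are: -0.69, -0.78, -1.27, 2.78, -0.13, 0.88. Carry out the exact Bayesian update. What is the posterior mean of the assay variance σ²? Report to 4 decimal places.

With known mean μ and an Inverse-Gamma(α, β) prior on σ², the Normal likelihood is conjugate: posterior is Inv-Gamma(α + n/2, β + Σ(xᵢ−μ)²/2).
Σ(xᵢ−μ)² = (-0.69)² + (-0.78)² + (-1.27)² + (2.78)² + (-0.13)² + (0.88)² = 11.2171.
Posterior: Inv-Gamma(9.76 + 6/2, 7.62 + 11.2171/2) = Inv-Gamma(12.76, 13.22855).
E[σ²|data] = β/(α−1) = 13.22855/11.76 = 1.1249.

1.1249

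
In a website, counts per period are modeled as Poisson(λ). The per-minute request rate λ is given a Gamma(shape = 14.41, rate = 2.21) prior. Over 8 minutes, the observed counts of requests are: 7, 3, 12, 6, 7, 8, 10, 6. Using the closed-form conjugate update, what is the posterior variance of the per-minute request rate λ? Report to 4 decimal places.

0.7042

With a Gamma(shape α, rate β) prior, the Poisson likelihood is conjugate: the posterior is Gamma(α + ΣXᵢ, β + n).
Sum of counts S = 59 over n = 8 minutes.
Posterior: Gamma(α+S, β+n) = Gamma(14.41+59, 2.21+8) = Gamma(73.41, 10.21).
Var = α/β² = 73.41/10.21² = 0.7042.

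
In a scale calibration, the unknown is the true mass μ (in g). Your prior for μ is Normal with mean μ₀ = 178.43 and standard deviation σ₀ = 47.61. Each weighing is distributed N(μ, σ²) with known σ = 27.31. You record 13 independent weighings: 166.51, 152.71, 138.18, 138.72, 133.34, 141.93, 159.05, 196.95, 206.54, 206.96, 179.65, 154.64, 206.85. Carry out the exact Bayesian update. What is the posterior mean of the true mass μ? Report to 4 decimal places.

168.1097

For Normal data with known variance σ², a Normal(μ₀, σ₀²) prior on μ is conjugate. Posterior precision = 1/σ₀² + n/σ²; posterior mean is the precision-weighted average of μ₀ and x̄.
Σxᵢ = 166.51 + 152.71 + 138.18 + 138.72 + 133.34 + 141.93 + 159.05 + 196.95 + 206.54 + 206.96 + 179.65 + 154.64 + 206.85 = 2182.03, so n·x̄ = 2182.03.
σ₀² = 47.61² = 2266.7121, σ² = 27.31² = 745.8361; σ² + n·σ₀² = 745.8361 + 13·2266.7121 = 30213.0934.
Posterior mean = (μ₀/σ₀² + n·x̄/σ²)/(1/σ₀² + n/σ²) = (σ²·μ₀ + σ₀²·n·x̄)/(σ² + n·σ₀²) = (745.8361·178.43 + 2266.7121·2182.03)/30213.0934 = 5079113.338886/30213.0934 = 168.1097.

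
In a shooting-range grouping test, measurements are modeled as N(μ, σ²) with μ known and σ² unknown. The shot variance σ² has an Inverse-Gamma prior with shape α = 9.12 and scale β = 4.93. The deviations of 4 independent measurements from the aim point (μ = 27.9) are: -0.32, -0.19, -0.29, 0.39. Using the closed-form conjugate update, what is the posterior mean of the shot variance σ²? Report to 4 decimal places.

0.5057

With known mean μ and an Inverse-Gamma(α, β) prior on σ², the Normal likelihood is conjugate: posterior is Inv-Gamma(α + n/2, β + Σ(xᵢ−μ)²/2).
Σ(xᵢ−μ)² = (-0.32)² + (-0.19)² + (-0.29)² + (0.39)² = 0.3747.
Posterior: Inv-Gamma(9.12 + 4/2, 4.93 + 0.3747/2) = Inv-Gamma(11.12, 5.11735).
E[σ²|data] = β/(α−1) = 5.11735/10.12 = 0.5057.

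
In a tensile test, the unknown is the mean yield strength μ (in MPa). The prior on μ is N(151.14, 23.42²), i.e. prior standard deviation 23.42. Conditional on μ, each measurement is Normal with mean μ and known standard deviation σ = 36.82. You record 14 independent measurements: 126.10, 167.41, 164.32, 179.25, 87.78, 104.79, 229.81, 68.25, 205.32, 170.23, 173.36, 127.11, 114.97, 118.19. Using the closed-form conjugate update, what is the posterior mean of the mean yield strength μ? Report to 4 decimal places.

For Normal data with known variance σ², a Normal(μ₀, σ₀²) prior on μ is conjugate. Posterior precision = 1/σ₀² + n/σ²; posterior mean is the precision-weighted average of μ₀ and x̄.
Σxᵢ = 126.10 + 167.41 + 164.32 + 179.25 + 87.78 + 104.79 + 229.81 + 68.25 + 205.32 + 170.23 + 173.36 + 127.11 + 114.97 + 118.19 = 2036.89, so n·x̄ = 2036.89.
σ₀² = 23.42² = 548.4964, σ² = 36.82² = 1355.7124; σ² + n·σ₀² = 1355.7124 + 14·548.4964 = 9034.662.
Posterior mean = (μ₀/σ₀² + n·x̄/σ²)/(1/σ₀² + n/σ²) = (σ²·μ₀ + σ₀²·n·x̄)/(σ² + n·σ₀²) = (1355.7124·151.14 + 548.4964·2036.89)/9034.662 = 1322129.204332/9034.662 = 146.3396.

146.3396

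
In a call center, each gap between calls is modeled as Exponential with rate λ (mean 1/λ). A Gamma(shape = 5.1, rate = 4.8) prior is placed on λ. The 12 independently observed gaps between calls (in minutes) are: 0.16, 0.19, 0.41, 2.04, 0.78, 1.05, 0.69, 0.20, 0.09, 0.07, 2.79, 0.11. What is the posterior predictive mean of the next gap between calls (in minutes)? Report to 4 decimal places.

With a Gamma(shape α, rate β) prior on the exponential rate λ, the posterior after n observations with total T = Σxᵢ is Gamma(α+n, β+T).
Sum of observations T = 8.58 minutes; n = 12.
Posterior: Gamma(5.1+12, 4.8+8.58) = Gamma(17.1, 13.38).
The predictive distribution for the next observation is Lomax; its mean is β/(α−1) = 13.38/16.1 = 0.8311.

0.8311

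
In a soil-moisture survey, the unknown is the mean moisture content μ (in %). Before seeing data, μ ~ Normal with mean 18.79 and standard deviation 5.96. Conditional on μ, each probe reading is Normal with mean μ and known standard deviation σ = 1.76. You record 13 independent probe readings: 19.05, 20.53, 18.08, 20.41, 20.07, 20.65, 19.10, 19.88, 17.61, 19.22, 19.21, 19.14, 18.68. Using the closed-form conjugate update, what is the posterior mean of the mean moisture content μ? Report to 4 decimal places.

19.3524

For Normal data with known variance σ², a Normal(μ₀, σ₀²) prior on μ is conjugate. Posterior precision = 1/σ₀² + n/σ²; posterior mean is the precision-weighted average of μ₀ and x̄.
Σxᵢ = 19.05 + 20.53 + 18.08 + 20.41 + 20.07 + 20.65 + 19.10 + 19.88 + 17.61 + 19.22 + 19.21 + 19.14 + 18.68 = 251.63, so n·x̄ = 251.63.
σ₀² = 5.96² = 35.5216, σ² = 1.76² = 3.0976; σ² + n·σ₀² = 3.0976 + 13·35.5216 = 464.8784.
Posterior mean = (μ₀/σ₀² + n·x̄/σ²)/(1/σ₀² + n/σ²) = (σ²·μ₀ + σ₀²·n·x̄)/(σ² + n·σ₀²) = (3.0976·18.79 + 35.5216·251.63)/464.8784 = 8996.504112/464.8784 = 19.3524.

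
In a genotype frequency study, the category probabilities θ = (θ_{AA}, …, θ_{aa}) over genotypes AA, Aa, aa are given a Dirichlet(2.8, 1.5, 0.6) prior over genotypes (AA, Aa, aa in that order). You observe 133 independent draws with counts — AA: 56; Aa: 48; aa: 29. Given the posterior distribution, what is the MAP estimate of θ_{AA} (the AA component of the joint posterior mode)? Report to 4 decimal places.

The Dirichlet prior is conjugate to the Multinomial likelihood: each posterior αⱼ = prior αⱼ + observed count nⱼ.
Posterior concentration: (58.8, 49.5, 29.6), total = 137.9.
Joint mode component: (α_{AA}−1)/(Σα−K) = 57.8/134.9 = 0.4285.

0.4285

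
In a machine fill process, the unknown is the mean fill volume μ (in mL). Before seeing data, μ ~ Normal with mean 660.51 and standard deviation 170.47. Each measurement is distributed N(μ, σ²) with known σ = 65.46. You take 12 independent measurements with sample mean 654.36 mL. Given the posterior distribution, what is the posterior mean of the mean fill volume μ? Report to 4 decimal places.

654.4347

For Normal data with known variance σ², a Normal(μ₀, σ₀²) prior on μ is conjugate. Posterior precision = 1/σ₀² + n/σ²; posterior mean is the precision-weighted average of μ₀ and x̄.
n·x̄ = 12·654.36 = 7852.32.
σ₀² = 170.47² = 29060.0209, σ² = 65.46² = 4285.0116; σ² + n·σ₀² = 4285.0116 + 12·29060.0209 = 353005.2624.
Posterior mean = (μ₀/σ₀² + n·x̄/σ²)/(1/σ₀² + n/σ²) = (σ²·μ₀ + σ₀²·n·x̄)/(σ² + n·σ₀²) = (4285.0116·660.51 + 29060.0209·7852.32)/353005.2624 = 231018876.325404/353005.2624 = 654.4347.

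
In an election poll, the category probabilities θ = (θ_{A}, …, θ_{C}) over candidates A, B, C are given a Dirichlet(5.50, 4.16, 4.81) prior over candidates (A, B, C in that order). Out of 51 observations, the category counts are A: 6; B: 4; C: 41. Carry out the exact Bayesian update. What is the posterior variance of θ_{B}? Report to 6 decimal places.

The Dirichlet prior is conjugate to the Multinomial likelihood: each posterior αⱼ = prior αⱼ + observed count nⱼ.
Posterior concentration: (11.50, 8.16, 45.81), total = 65.47.
Var[θ_j] = α_j(Σα−α_j)/((Σα)²(Σα+1)) = 8.16·57.31/(65.47²·66.47) = 0.001641.

0.001641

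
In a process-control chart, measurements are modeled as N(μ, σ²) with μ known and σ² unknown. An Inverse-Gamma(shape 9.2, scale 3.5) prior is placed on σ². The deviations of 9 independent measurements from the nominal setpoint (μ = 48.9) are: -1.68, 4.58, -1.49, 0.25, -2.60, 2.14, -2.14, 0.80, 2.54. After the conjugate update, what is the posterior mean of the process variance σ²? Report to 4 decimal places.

2.2084

With known mean μ and an Inverse-Gamma(α, β) prior on σ², the Normal likelihood is conjugate: posterior is Inv-Gamma(α + n/2, β + Σ(xᵢ−μ)²/2).
Σ(xᵢ−μ)² = (-1.68)² + (4.58)² + (-1.49)² + (0.25)² + (-2.60)² + (2.14)² + (-2.14)² + (0.80)² + (2.54)² = 49.0922.
Posterior: Inv-Gamma(9.2 + 9/2, 3.5 + 49.0922/2) = Inv-Gamma(13.70, 28.04610).
E[σ²|data] = β/(α−1) = 28.04610/12.70 = 2.2084.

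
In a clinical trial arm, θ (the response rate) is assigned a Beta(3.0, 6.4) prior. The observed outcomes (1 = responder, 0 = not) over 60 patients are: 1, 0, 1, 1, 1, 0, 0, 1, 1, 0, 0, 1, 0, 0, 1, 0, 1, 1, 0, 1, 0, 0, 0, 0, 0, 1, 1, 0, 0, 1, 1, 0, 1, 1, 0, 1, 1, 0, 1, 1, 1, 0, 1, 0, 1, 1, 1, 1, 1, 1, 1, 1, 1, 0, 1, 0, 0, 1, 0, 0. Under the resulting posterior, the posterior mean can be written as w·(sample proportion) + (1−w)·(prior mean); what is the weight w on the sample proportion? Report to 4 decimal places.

0.8646

The Beta prior is conjugate to a Binomial/Bernoulli likelihood; the update adds successes to α and failures to β.
Posterior mean = (α₀+k)/(α₀+β₀+n) = [n/(α₀+β₀+n)]·(k/n) + [(α₀+β₀)/(α₀+β₀+n)]·α₀/(α₀+β₀), so only n and the prior enter the weight.
The weight on the data is w = n/(α₀+β₀+n) = 60/(3.0+6.4+60) = 60/69.4 = 0.8646.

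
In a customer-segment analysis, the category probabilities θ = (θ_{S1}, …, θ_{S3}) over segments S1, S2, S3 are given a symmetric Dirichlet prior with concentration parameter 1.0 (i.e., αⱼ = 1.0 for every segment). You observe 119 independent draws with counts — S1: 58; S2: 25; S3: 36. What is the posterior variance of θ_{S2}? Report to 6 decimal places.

The Dirichlet prior is conjugate to the Multinomial likelihood: each posterior αⱼ = prior αⱼ + observed count nⱼ.
Posterior concentration: (59.0, 26.0, 37.0), total = 122.0.
Var[θ_j] = α_j(Σα−α_j)/((Σα)²(Σα+1)) = 26.0·96.0/(122.0²·123.0) = 0.001363.

0.001363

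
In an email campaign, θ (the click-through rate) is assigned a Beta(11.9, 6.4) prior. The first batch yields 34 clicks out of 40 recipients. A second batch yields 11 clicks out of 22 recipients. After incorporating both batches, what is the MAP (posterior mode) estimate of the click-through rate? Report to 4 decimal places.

The Beta prior is conjugate to a Binomial/Bernoulli likelihood; the update adds successes to α and failures to β.
After batch 1: Beta(11.9+34, 6.4+6) = Beta(45.9, 12.4).
After batch 2: Beta(45.9+11, 12.4+11) = Beta(56.9, 23.4).
Mode of Beta(a,b) for a,b>1 is (a−1)/(a+b−2) = 55.9/78.3 = 0.7139.

0.7139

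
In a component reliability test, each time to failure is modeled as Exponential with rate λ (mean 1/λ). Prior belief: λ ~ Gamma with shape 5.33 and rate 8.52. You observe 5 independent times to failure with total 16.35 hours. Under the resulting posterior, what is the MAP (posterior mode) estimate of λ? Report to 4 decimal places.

0.3752

With a Gamma(shape α, rate β) prior on the exponential rate λ, the posterior after n observations with total T = Σxᵢ is Gamma(α+n, β+T).
Posterior: Gamma(5.33+5, 8.52+16.35) = Gamma(10.33, 24.87).
Mode = (α−1)/β = 0.3752.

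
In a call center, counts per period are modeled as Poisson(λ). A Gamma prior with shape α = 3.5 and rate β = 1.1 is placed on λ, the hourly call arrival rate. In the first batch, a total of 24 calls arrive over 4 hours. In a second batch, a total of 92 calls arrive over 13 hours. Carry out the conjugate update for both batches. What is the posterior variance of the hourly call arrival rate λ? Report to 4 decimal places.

0.3648

With a Gamma(shape α, rate β) prior, the Poisson likelihood is conjugate: the posterior is Gamma(α + ΣXᵢ, β + n).
After batch 1: Gamma(α+S, β+n) = Gamma(3.5+24, 1.1+4) = Gamma(27.5, 5.1).
After batch 2: Gamma(α+S, β+n) = Gamma(27.5+92, 5.1+13) = Gamma(119.5, 18.1).
Var = α/β² = 119.5/18.1² = 0.3648.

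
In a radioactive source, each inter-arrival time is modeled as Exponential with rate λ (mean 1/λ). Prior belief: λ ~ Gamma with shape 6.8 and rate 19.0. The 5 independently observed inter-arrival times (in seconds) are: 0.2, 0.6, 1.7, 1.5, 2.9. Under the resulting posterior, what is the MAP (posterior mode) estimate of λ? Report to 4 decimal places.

0.4170

With a Gamma(shape α, rate β) prior on the exponential rate λ, the posterior after n observations with total T = Σxᵢ is Gamma(α+n, β+T).
Sum of observations T = 6.9 seconds; n = 5.
Posterior: Gamma(6.8+5, 19.0+6.9) = Gamma(11.8, 25.9).
Mode = (α−1)/β = 0.4170.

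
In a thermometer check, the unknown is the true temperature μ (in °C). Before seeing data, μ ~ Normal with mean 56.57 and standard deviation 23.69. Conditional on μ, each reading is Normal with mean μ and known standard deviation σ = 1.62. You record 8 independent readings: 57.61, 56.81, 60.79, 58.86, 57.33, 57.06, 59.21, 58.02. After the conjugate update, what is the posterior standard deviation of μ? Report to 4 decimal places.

For Normal data with known variance σ², a Normal(μ₀, σ₀²) prior on μ is conjugate. Posterior precision = 1/σ₀² + n/σ²; posterior mean is the precision-weighted average of μ₀ and x̄.
σ₀² = 23.69² = 561.2161, σ² = 1.62² = 2.6244; σ² + n·σ₀² = 2.6244 + 8·561.2161 = 4492.3532.
Posterior precision = 1/σ₀² + n/σ² = 1/561.2161 + 8/2.6244 = (σ² + n·σ₀²)/(σ₀²σ²) = 4492.3532/(561.2161·2.6244); posterior variance σₙ² = σ₀²σ²/(σ² + n·σ₀²) = 561.2161·2.6244/4492.3532 = 0.327858.
Posterior SD = √σₙ² = √(561.2161·2.6244/4492.3532) = 0.5726.

0.5726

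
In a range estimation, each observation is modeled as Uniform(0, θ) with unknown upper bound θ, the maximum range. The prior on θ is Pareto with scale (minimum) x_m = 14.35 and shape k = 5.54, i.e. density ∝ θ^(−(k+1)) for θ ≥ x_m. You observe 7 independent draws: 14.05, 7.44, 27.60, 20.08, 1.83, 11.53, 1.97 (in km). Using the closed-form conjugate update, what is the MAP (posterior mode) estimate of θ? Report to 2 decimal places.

A Pareto(scale x_m, shape k) prior on the upper bound θ of Uniform(0, θ) is conjugate: posterior is Pareto(max(x_m, max xᵢ), k + n).
Sample maximum = 27.60; prior scale x_m = 14.35 → posterior scale = max = 27.60.
Posterior shape = 5.54 + 7 = 12.54.
The Pareto density is decreasing on [x_m, ∞), so the mode is x_m = 27.60.

27.60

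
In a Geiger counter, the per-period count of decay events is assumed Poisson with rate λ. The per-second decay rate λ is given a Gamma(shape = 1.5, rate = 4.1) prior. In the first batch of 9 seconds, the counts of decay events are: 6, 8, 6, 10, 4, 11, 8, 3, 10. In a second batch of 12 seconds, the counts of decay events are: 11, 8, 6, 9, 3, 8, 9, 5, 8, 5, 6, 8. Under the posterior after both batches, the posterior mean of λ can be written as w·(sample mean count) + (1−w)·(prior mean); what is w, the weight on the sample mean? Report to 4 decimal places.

With a Gamma(shape α, rate β) prior, the Poisson likelihood is conjugate: the posterior is Gamma(α + ΣXᵢ, β + n).
Total number of seconds: n = 9 + 12 = 21.
Posterior mean = (α₀+S)/(β₀+n) = [n/(β₀+n)]·(S/n) + [β₀/(β₀+n)]·(α₀/β₀), so only n and β₀ enter the weight.
Weight on data w = n/(β₀+n) = 21/(4.1+21) = 21/25.1 = 0.8367.

0.8367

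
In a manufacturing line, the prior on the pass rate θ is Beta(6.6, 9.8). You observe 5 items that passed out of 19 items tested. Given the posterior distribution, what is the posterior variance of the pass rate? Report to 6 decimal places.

0.006052

The Beta prior is conjugate to a Binomial/Bernoulli likelihood; the update adds successes to α and failures to β.
Posterior: Beta(α+k, β+n−k) = Beta(6.6+5, 9.8+14) = Beta(11.6, 23.8).
Var = αβ/((α+β)²(α+β+1)) = 11.6·23.8/(35.4²·36.4) = 0.006052.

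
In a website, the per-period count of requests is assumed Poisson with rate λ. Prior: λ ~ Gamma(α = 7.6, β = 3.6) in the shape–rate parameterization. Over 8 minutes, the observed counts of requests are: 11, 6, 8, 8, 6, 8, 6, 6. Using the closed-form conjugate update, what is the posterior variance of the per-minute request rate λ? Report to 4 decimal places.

With a Gamma(shape α, rate β) prior, the Poisson likelihood is conjugate: the posterior is Gamma(α + ΣXᵢ, β + n).
Sum of counts S = 59 over n = 8 minutes.
Posterior: Gamma(α+S, β+n) = Gamma(7.6+59, 3.6+8) = Gamma(66.6, 11.6).
Var = α/β² = 66.6/11.6² = 0.4949.

0.4949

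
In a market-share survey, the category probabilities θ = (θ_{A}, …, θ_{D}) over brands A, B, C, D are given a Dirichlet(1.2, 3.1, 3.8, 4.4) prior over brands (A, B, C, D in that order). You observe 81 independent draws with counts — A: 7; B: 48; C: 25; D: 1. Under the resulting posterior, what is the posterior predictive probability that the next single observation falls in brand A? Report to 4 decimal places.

0.0877

The Dirichlet prior is conjugate to the Multinomial likelihood: each posterior αⱼ = prior αⱼ + observed count nⱼ.
Posterior concentration: (8.2, 51.1, 28.8, 5.4), total = 93.5.
P(next = A | data) = α_{A}/Σα = 0.0877.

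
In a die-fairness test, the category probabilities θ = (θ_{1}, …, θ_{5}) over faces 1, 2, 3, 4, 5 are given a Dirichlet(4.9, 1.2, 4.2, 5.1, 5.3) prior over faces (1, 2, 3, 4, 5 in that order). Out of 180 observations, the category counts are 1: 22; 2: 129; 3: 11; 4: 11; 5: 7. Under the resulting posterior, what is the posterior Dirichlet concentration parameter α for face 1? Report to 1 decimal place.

The Dirichlet prior is conjugate to the Multinomial likelihood: each posterior αⱼ = prior αⱼ + observed count nⱼ.
Posterior concentration: (26.9, 130.2, 15.2, 16.1, 12.3), total = 200.7.
α_{1} = 4.9 + 22 = 26.9.

26.9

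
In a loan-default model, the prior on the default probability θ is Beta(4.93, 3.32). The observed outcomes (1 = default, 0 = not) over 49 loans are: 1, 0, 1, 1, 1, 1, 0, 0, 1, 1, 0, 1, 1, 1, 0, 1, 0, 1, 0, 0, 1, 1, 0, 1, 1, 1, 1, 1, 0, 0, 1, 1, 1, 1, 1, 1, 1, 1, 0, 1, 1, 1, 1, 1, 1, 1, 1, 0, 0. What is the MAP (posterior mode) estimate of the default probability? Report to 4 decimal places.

The Beta prior is conjugate to a Binomial/Bernoulli likelihood; the update adds successes to α and failures to β.
Posterior: Beta(α+k, β+n−k) = Beta(4.93+35, 3.32+14) = Beta(39.93, 17.32).
Mode of Beta(a,b) for a,b>1 is (a−1)/(a+b−2) = 38.93/55.25 = 0.7046.

0.7046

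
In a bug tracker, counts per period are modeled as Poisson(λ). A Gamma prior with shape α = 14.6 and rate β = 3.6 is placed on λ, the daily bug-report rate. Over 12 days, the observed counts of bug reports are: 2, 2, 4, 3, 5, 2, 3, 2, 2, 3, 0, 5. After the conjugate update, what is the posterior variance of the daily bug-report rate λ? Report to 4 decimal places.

0.1956

With a Gamma(shape α, rate β) prior, the Poisson likelihood is conjugate: the posterior is Gamma(α + ΣXᵢ, β + n).
Sum of counts S = 33 over n = 12 days.
Posterior: Gamma(α+S, β+n) = Gamma(14.6+33, 3.6+12) = Gamma(47.6, 15.6).
Var = α/β² = 47.6/15.6² = 0.1956.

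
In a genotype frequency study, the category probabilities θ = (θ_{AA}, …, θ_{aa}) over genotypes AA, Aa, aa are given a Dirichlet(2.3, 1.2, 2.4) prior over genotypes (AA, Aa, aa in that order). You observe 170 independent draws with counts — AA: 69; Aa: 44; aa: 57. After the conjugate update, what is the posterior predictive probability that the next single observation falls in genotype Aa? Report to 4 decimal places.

0.2570

The Dirichlet prior is conjugate to the Multinomial likelihood: each posterior αⱼ = prior αⱼ + observed count nⱼ.
Posterior concentration: (71.3, 45.2, 59.4), total = 175.9.
P(next = Aa | data) = α_{Aa}/Σα = 0.2570.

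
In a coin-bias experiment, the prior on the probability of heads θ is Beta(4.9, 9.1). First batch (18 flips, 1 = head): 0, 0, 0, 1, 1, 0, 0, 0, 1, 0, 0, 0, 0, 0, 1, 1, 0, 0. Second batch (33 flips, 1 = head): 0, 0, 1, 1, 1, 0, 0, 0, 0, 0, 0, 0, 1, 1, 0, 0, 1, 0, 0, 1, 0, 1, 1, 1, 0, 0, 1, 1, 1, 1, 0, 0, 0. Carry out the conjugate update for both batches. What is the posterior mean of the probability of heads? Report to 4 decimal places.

0.3677

The Beta prior is conjugate to a Binomial/Bernoulli likelihood; the update adds successes to α and failures to β.
After batch 1: Beta(4.9+5, 9.1+13) = Beta(9.9, 22.1).
After batch 2: Beta(9.9+14, 22.1+19) = Beta(23.9, 41.1).
Posterior mean = α/(α+β) = 23.9/65.0 = 0.3677.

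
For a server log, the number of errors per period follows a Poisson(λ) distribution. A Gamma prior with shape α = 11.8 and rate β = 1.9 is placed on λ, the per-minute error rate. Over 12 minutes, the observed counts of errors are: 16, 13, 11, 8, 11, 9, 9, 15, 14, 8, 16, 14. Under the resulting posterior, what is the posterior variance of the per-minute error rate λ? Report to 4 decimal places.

With a Gamma(shape α, rate β) prior, the Poisson likelihood is conjugate: the posterior is Gamma(α + ΣXᵢ, β + n).
Sum of counts S = 144 over n = 12 minutes.
Posterior: Gamma(α+S, β+n) = Gamma(11.8+144, 1.9+12) = Gamma(155.8, 13.9).
Var = α/β² = 155.8/13.9² = 0.8064.

0.8064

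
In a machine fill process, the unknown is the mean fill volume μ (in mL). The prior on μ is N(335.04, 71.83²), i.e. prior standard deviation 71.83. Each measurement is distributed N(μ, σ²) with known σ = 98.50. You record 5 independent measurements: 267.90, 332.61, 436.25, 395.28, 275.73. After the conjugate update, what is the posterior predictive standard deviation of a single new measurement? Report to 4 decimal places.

For Normal data with known variance σ², a Normal(μ₀, σ₀²) prior on μ is conjugate. Posterior precision = 1/σ₀² + n/σ²; posterior mean is the precision-weighted average of μ₀ and x̄.
σ₀² = 71.83² = 5159.5489, σ² = 98.50² = 9702.25; σ² + n·σ₀² = 9702.25 + 5·5159.5489 = 35499.9945.
Posterior precision = 1/σ₀² + n/σ² = 1/5159.5489 + 5/9702.25 = (σ² + n·σ₀²)/(σ₀²σ²) = 35499.9945/(5159.5489·9702.25); posterior variance σₙ² = σ₀²σ²/(σ² + n·σ₀²) = 5159.5489·9702.25/35499.9945 = 1410.119467.
Predictive variance for one new observation = σₙ² + σ² = 5159.5489·9702.25/35499.9945 + 9702.25 = σ²·(σ₀² + 35499.9945)/35499.9945 = 9702.25·40659.5434/35499.9945 = 11112.369467; SD = √(9702.25·40659.5434/35499.9945) = 105.4152.

105.4152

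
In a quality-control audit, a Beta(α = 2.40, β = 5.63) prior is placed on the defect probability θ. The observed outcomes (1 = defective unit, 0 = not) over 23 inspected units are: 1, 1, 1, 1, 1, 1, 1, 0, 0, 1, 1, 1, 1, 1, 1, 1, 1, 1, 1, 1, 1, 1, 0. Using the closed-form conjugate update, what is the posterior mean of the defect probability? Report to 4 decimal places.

0.7219

The Beta prior is conjugate to a Binomial/Bernoulli likelihood; the update adds successes to α and failures to β.
Posterior: Beta(α+k, β+n−k) = Beta(2.40+20, 5.63+3) = Beta(22.40, 8.63).
Posterior mean = α/(α+β) = 22.40/31.03 = 0.7219.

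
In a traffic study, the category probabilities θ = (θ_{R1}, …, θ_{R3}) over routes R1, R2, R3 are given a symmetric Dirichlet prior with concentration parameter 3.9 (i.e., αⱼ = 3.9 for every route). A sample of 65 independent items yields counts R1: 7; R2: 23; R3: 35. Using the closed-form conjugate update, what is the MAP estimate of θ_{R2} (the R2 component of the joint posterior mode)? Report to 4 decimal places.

The Dirichlet prior is conjugate to the Multinomial likelihood: each posterior αⱼ = prior αⱼ + observed count nⱼ.
Posterior concentration: (10.9, 26.9, 38.9), total = 76.7.
Joint mode component: (α_{R2}−1)/(Σα−K) = 25.9/73.7 = 0.3514.

0.3514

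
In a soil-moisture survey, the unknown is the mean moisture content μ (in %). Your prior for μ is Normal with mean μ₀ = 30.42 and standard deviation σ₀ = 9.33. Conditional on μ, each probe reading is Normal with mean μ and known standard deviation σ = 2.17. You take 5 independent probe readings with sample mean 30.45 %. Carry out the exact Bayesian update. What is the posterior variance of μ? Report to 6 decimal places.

0.931700

For Normal data with known variance σ², a Normal(μ₀, σ₀²) prior on μ is conjugate. Posterior precision = 1/σ₀² + n/σ²; posterior mean is the precision-weighted average of μ₀ and x̄.
σ₀² = 9.33² = 87.0489, σ² = 2.17² = 4.7089; σ² + n·σ₀² = 4.7089 + 5·87.0489 = 439.9534.
Posterior precision = 1/σ₀² + n/σ² = 1/87.0489 + 5/4.7089 = (σ² + n·σ₀²)/(σ₀²σ²) = 439.9534/(87.0489·4.7089); posterior variance σₙ² = σ₀²σ²/(σ² + n·σ₀²) = 87.0489·4.7089/439.9534 = 0.931700.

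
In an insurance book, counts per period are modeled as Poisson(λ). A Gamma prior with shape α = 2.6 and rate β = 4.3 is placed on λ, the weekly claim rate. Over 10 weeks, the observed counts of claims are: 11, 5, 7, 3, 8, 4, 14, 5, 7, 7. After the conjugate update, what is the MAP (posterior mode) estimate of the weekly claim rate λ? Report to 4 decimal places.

With a Gamma(shape α, rate β) prior, the Poisson likelihood is conjugate: the posterior is Gamma(α + ΣXᵢ, β + n).
Sum of counts S = 71 over n = 10 weeks.
Posterior: Gamma(α+S, β+n) = Gamma(2.6+71, 4.3+10) = Gamma(73.6, 14.3).
Mode of Gamma(α,β) for α≥1 is (α−1)/β = 72.6/14.3 = 5.0769.

5.0769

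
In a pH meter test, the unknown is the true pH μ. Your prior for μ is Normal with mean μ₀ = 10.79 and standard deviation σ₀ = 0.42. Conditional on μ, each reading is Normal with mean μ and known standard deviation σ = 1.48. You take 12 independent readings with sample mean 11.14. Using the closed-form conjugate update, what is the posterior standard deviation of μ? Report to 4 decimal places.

For Normal data with known variance σ², a Normal(μ₀, σ₀²) prior on μ is conjugate. Posterior precision = 1/σ₀² + n/σ²; posterior mean is the precision-weighted average of μ₀ and x̄.
σ₀² = 0.42² = 0.1764, σ² = 1.48² = 2.1904; σ² + n·σ₀² = 2.1904 + 12·0.1764 = 4.3072.
Posterior precision = 1/σ₀² + n/σ² = 1/0.1764 + 12/2.1904 = (σ² + n·σ₀²)/(σ₀²σ²) = 4.3072/(0.1764·2.1904); posterior variance σₙ² = σ₀²σ²/(σ² + n·σ₀²) = 0.1764·2.1904/4.3072 = 0.089707.
Posterior SD = √σₙ² = √(0.1764·2.1904/4.3072) = 0.2995.

0.2995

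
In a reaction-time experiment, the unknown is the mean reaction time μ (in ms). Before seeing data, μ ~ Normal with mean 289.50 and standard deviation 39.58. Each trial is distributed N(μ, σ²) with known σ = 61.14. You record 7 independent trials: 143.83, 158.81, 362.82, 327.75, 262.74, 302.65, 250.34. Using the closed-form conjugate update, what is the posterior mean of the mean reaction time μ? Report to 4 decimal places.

266.3212

For Normal data with known variance σ², a Normal(μ₀, σ₀²) prior on μ is conjugate. Posterior precision = 1/σ₀² + n/σ²; posterior mean is the precision-weighted average of μ₀ and x̄.
Σxᵢ = 143.83 + 158.81 + 362.82 + 327.75 + 262.74 + 302.65 + 250.34 = 1808.94, so n·x̄ = 1808.94.
σ₀² = 39.58² = 1566.5764, σ² = 61.14² = 3738.0996; σ² + n·σ₀² = 3738.0996 + 7·1566.5764 = 14704.1344.
Posterior mean = (μ₀/σ₀² + n·x̄/σ²)/(1/σ₀² + n/σ²) = (σ²·μ₀ + σ₀²·n·x̄)/(σ² + n·σ₀²) = (3738.0996·289.50 + 1566.5764·1808.94)/14704.1344 = 3916022.547216/14704.1344 = 266.3212.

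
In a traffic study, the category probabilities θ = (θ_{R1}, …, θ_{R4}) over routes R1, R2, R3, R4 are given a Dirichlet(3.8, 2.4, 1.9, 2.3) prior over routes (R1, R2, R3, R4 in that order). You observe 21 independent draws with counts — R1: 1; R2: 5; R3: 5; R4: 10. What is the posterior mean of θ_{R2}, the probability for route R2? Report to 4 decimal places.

The Dirichlet prior is conjugate to the Multinomial likelihood: each posterior αⱼ = prior αⱼ + observed count nⱼ.
Posterior concentration: (4.8, 7.4, 6.9, 12.3), total = 31.4.
E[θ_{R2}|data] = α_{R2}/Σα = 7.4/31.4 = 0.2357.

0.2357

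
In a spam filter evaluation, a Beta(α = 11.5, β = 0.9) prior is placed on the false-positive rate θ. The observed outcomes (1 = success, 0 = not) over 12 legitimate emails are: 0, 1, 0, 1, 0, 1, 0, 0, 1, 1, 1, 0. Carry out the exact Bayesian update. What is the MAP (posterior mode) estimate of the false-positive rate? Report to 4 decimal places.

0.7366

The Beta prior is conjugate to a Binomial/Bernoulli likelihood; the update adds successes to α and failures to β.
Posterior: Beta(α+k, β+n−k) = Beta(11.5+6, 0.9+6) = Beta(17.5, 6.9).
Mode of Beta(a,b) for a,b>1 is (a−1)/(a+b−2) = 16.5/22.4 = 0.7366.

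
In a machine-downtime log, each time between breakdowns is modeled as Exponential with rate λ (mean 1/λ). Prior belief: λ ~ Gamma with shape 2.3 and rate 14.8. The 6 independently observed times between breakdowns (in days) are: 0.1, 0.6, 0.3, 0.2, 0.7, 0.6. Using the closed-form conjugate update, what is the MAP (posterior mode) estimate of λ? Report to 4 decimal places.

With a Gamma(shape α, rate β) prior on the exponential rate λ, the posterior after n observations with total T = Σxᵢ is Gamma(α+n, β+T).
Sum of observations T = 2.5 days; n = 6.
Posterior: Gamma(2.3+6, 14.8+2.5) = Gamma(8.3, 17.3).
Mode = (α−1)/β = 0.4220.

0.4220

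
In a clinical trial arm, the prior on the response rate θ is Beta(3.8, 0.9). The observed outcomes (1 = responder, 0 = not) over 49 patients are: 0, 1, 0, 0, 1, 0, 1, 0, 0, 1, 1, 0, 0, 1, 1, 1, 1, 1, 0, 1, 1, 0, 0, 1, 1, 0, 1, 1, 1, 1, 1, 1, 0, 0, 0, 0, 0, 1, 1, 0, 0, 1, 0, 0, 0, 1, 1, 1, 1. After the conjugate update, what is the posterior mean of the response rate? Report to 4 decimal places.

The Beta prior is conjugate to a Binomial/Bernoulli likelihood; the update adds successes to α and failures to β.
Posterior: Beta(α+k, β+n−k) = Beta(3.8+27, 0.9+22) = Beta(30.8, 22.9).
Posterior mean = α/(α+β) = 30.8/53.7 = 0.5736.

0.5736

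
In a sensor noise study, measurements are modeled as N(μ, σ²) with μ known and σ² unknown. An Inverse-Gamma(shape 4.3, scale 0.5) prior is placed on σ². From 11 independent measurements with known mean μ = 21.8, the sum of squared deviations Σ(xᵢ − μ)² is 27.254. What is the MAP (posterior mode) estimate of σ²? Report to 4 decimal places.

1.3081

With known mean μ and an Inverse-Gamma(α, β) prior on σ², the Normal likelihood is conjugate: posterior is Inv-Gamma(α + n/2, β + Σ(xᵢ−μ)²/2).
Posterior: Inv-Gamma(4.3 + 11/2, 0.5 + 27.254/2) = Inv-Gamma(9.80, 14.1270).
Mode = β/(α+1) = 14.1270/10.80 = 1.3081.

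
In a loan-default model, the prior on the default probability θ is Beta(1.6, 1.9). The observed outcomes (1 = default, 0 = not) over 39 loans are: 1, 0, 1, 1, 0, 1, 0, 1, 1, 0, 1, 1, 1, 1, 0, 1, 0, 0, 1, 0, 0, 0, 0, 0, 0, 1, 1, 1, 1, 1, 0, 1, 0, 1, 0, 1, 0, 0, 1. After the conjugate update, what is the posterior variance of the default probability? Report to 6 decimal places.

The Beta prior is conjugate to a Binomial/Bernoulli likelihood; the update adds successes to α and failures to β.
Posterior: Beta(α+k, β+n−k) = Beta(1.6+21, 1.9+18) = Beta(22.6, 19.9).
Var = αβ/((α+β)²(α+β+1)) = 22.6·19.9/(42.5²·43.5) = 0.005724.

0.005724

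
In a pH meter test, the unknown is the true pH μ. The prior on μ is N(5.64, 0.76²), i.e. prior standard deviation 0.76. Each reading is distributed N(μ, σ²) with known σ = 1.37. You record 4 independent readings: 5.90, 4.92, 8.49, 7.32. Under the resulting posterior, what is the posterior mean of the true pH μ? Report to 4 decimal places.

6.2014

For Normal data with known variance σ², a Normal(μ₀, σ₀²) prior on μ is conjugate. Posterior precision = 1/σ₀² + n/σ²; posterior mean is the precision-weighted average of μ₀ and x̄.
Σxᵢ = 5.90 + 4.92 + 8.49 + 7.32 = 26.63, so n·x̄ = 26.63.
σ₀² = 0.76² = 0.5776, σ² = 1.37² = 1.8769; σ² + n·σ₀² = 1.8769 + 4·0.5776 = 4.1873.
Posterior mean = (μ₀/σ₀² + n·x̄/σ²)/(1/σ₀² + n/σ²) = (σ²·μ₀ + σ₀²·n·x̄)/(σ² + n·σ₀²) = (1.8769·5.64 + 0.5776·26.63)/4.1873 = 25.967204/4.1873 = 6.2014.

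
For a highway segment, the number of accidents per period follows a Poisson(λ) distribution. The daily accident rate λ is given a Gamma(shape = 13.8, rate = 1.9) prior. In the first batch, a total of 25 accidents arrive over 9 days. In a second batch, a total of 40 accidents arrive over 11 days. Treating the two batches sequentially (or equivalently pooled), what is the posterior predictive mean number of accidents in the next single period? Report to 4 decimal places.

3.5982

With a Gamma(shape α, rate β) prior, the Poisson likelihood is conjugate: the posterior is Gamma(α + ΣXᵢ, β + n).
After batch 1: Gamma(α+S, β+n) = Gamma(13.8+25, 1.9+9) = Gamma(38.8, 10.9).
After batch 2: Gamma(α+S, β+n) = Gamma(38.8+40, 10.9+11) = Gamma(78.8, 21.9).
The predictive distribution for one future period is NegBinom with mean α/β = 3.5982.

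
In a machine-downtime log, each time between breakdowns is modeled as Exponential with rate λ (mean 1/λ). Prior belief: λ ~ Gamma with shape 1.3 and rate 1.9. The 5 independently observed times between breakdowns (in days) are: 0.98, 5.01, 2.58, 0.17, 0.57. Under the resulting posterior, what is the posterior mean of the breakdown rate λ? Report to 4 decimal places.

0.5620

With a Gamma(shape α, rate β) prior on the exponential rate λ, the posterior after n observations with total T = Σxᵢ is Gamma(α+n, β+T).
Sum of observations T = 9.31 days; n = 5.
Posterior: Gamma(1.3+5, 1.9+9.31) = Gamma(6.3, 11.21).
Posterior mean of λ = α/β = 6.3/11.21 = 0.5620.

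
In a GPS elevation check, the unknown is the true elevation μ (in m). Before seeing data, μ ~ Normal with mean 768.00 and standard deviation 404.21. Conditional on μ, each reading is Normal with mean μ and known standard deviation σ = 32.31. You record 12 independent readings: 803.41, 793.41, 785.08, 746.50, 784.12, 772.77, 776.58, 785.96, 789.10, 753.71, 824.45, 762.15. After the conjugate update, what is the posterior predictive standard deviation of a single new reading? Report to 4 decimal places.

For Normal data with known variance σ², a Normal(μ₀, σ₀²) prior on μ is conjugate. Posterior precision = 1/σ₀² + n/σ²; posterior mean is the precision-weighted average of μ₀ and x̄.
σ₀² = 404.21² = 163385.7241, σ² = 32.31² = 1043.9361; σ² + n·σ₀² = 1043.9361 + 12·163385.7241 = 1961672.6253.
Posterior precision = 1/σ₀² + n/σ² = 1/163385.7241 + 12/1043.9361 = (σ² + n·σ₀²)/(σ₀²σ²) = 1961672.6253/(163385.7241·1043.9361); posterior variance σₙ² = σ₀²σ²/(σ² + n·σ₀²) = 163385.7241·1043.9361/1961672.6253 = 86.948379.
Predictive variance for one new observation = σₙ² + σ² = 163385.7241·1043.9361/1961672.6253 + 1043.9361 = σ²·(σ₀² + 1961672.6253)/1961672.6253 = 1043.9361·2125058.3494/1961672.6253 = 1130.884479; SD = √(1043.9361·2125058.3494/1961672.6253) = 33.6286.

33.6286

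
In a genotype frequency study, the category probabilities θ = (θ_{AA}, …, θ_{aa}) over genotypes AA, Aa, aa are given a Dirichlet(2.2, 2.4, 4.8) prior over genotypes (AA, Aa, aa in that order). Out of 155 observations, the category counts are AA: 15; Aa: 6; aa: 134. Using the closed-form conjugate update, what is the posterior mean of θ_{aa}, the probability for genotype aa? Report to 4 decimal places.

The Dirichlet prior is conjugate to the Multinomial likelihood: each posterior αⱼ = prior αⱼ + observed count nⱼ.
Posterior concentration: (17.2, 8.4, 138.8), total = 164.4.
E[θ_{aa}|data] = α_{aa}/Σα = 138.8/164.4 = 0.8443.

0.8443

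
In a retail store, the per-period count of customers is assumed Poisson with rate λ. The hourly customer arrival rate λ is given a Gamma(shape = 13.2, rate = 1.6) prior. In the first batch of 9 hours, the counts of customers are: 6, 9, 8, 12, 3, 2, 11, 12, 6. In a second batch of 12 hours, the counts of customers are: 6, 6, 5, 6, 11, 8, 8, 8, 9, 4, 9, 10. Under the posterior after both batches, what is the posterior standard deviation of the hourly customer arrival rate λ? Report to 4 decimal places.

With a Gamma(shape α, rate β) prior, the Poisson likelihood is conjugate: the posterior is Gamma(α + ΣXᵢ, β + n).
Batch 1: sum of counts S = 69 over n = 9 hours.
After batch 1: Gamma(α+S, β+n) = Gamma(13.2+69, 1.6+9) = Gamma(82.2, 10.6).
Batch 2: sum of counts S = 90 over n = 12 hours.
After batch 2: Gamma(α+S, β+n) = Gamma(82.2+90, 10.6+12) = Gamma(172.2, 22.6).
SD = √α/β = √172.2/22.6 = 0.5806.

0.5806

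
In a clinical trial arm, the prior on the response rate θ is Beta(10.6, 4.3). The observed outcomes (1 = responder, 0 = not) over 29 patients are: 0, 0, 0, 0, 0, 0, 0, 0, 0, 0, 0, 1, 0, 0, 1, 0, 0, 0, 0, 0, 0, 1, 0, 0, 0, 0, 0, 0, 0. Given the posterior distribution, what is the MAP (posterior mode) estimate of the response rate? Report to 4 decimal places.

The Beta prior is conjugate to a Binomial/Bernoulli likelihood; the update adds successes to α and failures to β.
Posterior: Beta(α+k, β+n−k) = Beta(10.6+3, 4.3+26) = Beta(13.6, 30.3).
Mode of Beta(a,b) for a,b>1 is (a−1)/(a+b−2) = 12.6/41.9 = 0.3007.

0.3007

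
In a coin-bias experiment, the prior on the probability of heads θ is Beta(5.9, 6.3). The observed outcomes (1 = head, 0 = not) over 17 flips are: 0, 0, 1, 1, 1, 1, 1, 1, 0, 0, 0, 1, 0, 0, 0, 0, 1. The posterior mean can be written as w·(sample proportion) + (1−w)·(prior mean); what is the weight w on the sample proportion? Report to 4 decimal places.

The Beta prior is conjugate to a Binomial/Bernoulli likelihood; the update adds successes to α and failures to β.
Posterior mean = (α₀+k)/(α₀+β₀+n) = [n/(α₀+β₀+n)]·(k/n) + [(α₀+β₀)/(α₀+β₀+n)]·α₀/(α₀+β₀), so only n and the prior enter the weight.
The weight on the data is w = n/(α₀+β₀+n) = 17/(5.9+6.3+17) = 17/29.2 = 0.5822.

0.5822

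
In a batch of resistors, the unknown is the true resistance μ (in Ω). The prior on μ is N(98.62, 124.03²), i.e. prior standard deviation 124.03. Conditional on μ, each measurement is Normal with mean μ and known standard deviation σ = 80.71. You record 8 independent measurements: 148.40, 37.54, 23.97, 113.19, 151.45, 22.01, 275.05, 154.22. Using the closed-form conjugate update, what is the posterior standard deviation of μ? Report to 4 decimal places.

27.8088

For Normal data with known variance σ², a Normal(μ₀, σ₀²) prior on μ is conjugate. Posterior precision = 1/σ₀² + n/σ²; posterior mean is the precision-weighted average of μ₀ and x̄.
σ₀² = 124.03² = 15383.4409, σ² = 80.71² = 6514.1041; σ² + n·σ₀² = 6514.1041 + 8·15383.4409 = 129581.6313.
Posterior precision = 1/σ₀² + n/σ² = 1/15383.4409 + 8/6514.1041 = (σ² + n·σ₀²)/(σ₀²σ²) = 129581.6313/(15383.4409·6514.1041); posterior variance σₙ² = σ₀²σ²/(σ² + n·σ₀²) = 15383.4409·6514.1041/129581.6313 = 773.329788.
Posterior SD = √σₙ² = √(15383.4409·6514.1041/129581.6313) = 27.8088.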